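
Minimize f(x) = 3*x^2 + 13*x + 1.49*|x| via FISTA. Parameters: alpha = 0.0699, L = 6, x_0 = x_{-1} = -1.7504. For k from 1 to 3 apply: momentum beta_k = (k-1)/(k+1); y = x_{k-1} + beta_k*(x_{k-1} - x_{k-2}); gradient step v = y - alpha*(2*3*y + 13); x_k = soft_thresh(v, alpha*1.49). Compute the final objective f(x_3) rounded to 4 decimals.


FISTA on f(x) = 3*x^2 + 13*x + 1.49*|x|
L = 6, alpha = 0.0699
Iteration 1: beta = 0.0, y = -1.7504 + 0.0*(-1.7504 + 1.7504) = -1.7504
  grad(y) = 2.4976, v = y - alpha*grad = -1.925
  prox(v) = soft_thresh(-1.925, 0.1042) = -1.8208
Iteration 2: beta = 0.3333, y = -1.8208 + 0.3333*(-1.8208 + 1.7504) = -1.8443
  grad(y) = 1.9342, v = y - alpha*grad = -1.9795
  prox(v) = soft_thresh(-1.9795, 0.1042) = -1.8754
Iteration 3: beta = 0.5, y = -1.8754 + 0.5*(-1.8754 + 1.8208) = -1.9026
  grad(y) = 1.5843, v = y - alpha*grad = -2.0134
  prox(v) = soft_thresh(-2.0134, 0.1042) = -1.9092
f(x_3) = 3*(-1.9092)^2 + 13*(-1.9092) + 1.49*|-1.9092| = -11.0398


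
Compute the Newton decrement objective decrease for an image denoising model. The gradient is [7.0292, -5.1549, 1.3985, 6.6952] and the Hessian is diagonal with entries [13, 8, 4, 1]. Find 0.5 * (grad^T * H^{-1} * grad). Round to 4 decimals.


Step 1: H is diagonal, so H^(-1) * g = [0.5407, -0.6444, 0.3496, 6.6952].
Step 2: g^T H^(-1) g = sum_i g_i^2 / H_ii
  = (7.0292)^2/13 + (-5.1549)^2/8 + (1.3985)^2/4 + (6.6952)^2/1
  = 3.8007 + 3.3216 + 0.489 + 44.8257 = 52.437
Step 3: Objective decrease = 0.5 * g^T H^(-1) g = 26.2185


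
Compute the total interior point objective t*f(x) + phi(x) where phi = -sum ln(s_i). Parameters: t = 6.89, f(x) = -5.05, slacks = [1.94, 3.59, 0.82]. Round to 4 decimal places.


Step 1: Compute log-barrier.
ln values: [0.6627, 1.2782, -0.1985]
phi = -(0.6627 + 1.2782 - 0.1985) = -1.7424
Step 2: Compute augmented objective.
t*f(x) = 6.89*-5.05 = -34.7945
Total = -34.7945 - 1.7424 = -36.5369


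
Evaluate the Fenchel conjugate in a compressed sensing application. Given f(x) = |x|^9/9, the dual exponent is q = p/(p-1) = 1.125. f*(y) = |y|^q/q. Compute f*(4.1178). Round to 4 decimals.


The conjugate exponent q satisfies 1/p + 1/q = 1.
p = 9, so q = 9/(9 - 1) = 1.125
|y|^q = 4.1178^1.125 = 4.9147
f*(4.1178) = 4.9147 / 1.125 = 4.3686


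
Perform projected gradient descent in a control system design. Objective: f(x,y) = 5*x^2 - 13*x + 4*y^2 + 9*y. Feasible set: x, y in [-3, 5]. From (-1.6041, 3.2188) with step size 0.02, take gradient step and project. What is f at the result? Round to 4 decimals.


Step 1: Compute gradient at (-1.6041, 3.2188).
grad_x = 2*5*-1.6041 - 13 = -29.041
grad_y = 2*4*3.2188 + 9 = 34.7504
Step 2: Gradient step.
x_raw = -1.6041 - 0.02*-29.041 = -1.0233
y_raw = 3.2188 - 0.02*34.7504 = 2.5238
Step 3: Project onto [-3, 5].
x_proj = clip(-1.0233) = -1.0233
y_proj = clip(2.5238) = 2.5238
Step 4: Evaluate f.
f(-1.0233, 2.5238) = 66.7304


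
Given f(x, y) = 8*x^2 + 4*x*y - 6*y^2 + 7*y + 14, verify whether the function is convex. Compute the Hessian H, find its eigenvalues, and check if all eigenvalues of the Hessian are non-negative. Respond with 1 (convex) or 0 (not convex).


The Hessian of f(x,y) = 8*x^2 + 4*x*y - 6*y^2 + 7*y + 14 is:
H = [[16, 4], [4, -12]]
Trace = 16 - 12 = 4
Determinant = 16*-12 - (4)^2 = -208
Discriminant = (4)^2 - 4*-208 = 848.0
Eigenvalues: lambda_1 = -12.5602, lambda_2 = 16.5602
The function is not convex.

0


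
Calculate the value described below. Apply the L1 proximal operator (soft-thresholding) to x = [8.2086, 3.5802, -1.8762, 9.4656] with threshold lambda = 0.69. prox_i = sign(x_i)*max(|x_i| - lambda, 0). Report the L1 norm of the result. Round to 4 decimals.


Soft-thresholding with lambda = 0.69:
prox(8.2086) = sign(8.2086)*max(|8.2086| - 0.69, 0) = 7.5186
prox(3.5802) = sign(3.5802)*max(|3.5802| - 0.69, 0) = 2.8902
prox(-1.8762) = sign(-1.8762)*max(|-1.8762| - 0.69, 0) = -1.1862
prox(9.4656) = sign(9.4656)*max(|9.4656| - 0.69, 0) = 8.7756
prox(x) = [7.5186, 2.8902, -1.1862, 8.7756]
||prox(x)||_1 = 7.5186 + 2.8902 + 1.1862 + 8.7756 = 20.3706


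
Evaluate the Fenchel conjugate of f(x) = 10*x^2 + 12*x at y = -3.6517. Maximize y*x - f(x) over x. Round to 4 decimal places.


f*(y) = sup_x {y*x - a*x^2 - b*x} = sup_x {(y-b)*x - a*x^2}
FOC: (y - b) - 2a*x = 0 => x* = (y - b)/(2a)
x* = (-3.6517 - 12)/(2*10) = -0.7826
f*(-3.6517) = (y-b)^2/(4a) = (-3.6517 - 12)^2/(4*10)
= 244.9757/40 = 6.1244


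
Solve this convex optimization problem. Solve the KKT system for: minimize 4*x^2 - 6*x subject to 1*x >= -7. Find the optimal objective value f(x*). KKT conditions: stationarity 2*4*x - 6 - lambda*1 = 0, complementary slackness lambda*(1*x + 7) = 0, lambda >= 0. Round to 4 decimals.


Step 1: Try lambda = 0 (constraint inactive).
Stationarity: 2*4*x - 6 = 0
x* = 6/(2*4) = 0.75
Check constraint: 1*0.75 = 0.75 >= -7 -- satisfied.
Step 2: Compute optimal value.
f(x*) = 4*0.75^2 - 6*0.75 = -2.25


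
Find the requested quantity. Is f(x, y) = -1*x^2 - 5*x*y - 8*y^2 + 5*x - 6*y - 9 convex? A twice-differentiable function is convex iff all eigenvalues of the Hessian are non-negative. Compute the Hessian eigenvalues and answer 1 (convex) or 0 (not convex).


The Hessian of f(x,y) = -1*x^2 - 5*x*y - 8*y^2 + 5*x - 6*y - 9 is:
H = [[-2, -5], [-5, -16]]
Trace = -2 - 16 = -18
Determinant = -2*-16 - (-5)^2 = 7
Discriminant = (-18)^2 - 4*7 = 296.0
Eigenvalues: lambda_1 = -17.6023, lambda_2 = -0.3977
The function is not convex.

0


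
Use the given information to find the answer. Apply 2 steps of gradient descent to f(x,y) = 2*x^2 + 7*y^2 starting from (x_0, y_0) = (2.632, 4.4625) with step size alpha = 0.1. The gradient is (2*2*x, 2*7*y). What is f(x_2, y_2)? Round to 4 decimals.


Gradient descent on f(x,y) = 2*x^2 + 7*y^2.
Starting point: (2.632, 4.4625), alpha = 0.1
Step 1: grad_x = 2*2*2.632 = 10.528, grad_y = 2*7*4.4625 = 62.475
  x_1 = 2.632 - 0.1*10.528 = 1.5792
  y_1 = 4.4625 - 0.1*62.475 = -1.785
Step 2: grad_x = 2*2*1.5792 = 6.3168, grad_y = 2*7*-1.785 = -24.99
  x_2 = 1.5792 - 0.1*6.3168 = 0.9475
  y_2 = -1.785 - 0.1*-24.99 = 0.714
f(0.9475, 0.714) = 2*0.9475^2 + 7*0.714^2 = 5.3642


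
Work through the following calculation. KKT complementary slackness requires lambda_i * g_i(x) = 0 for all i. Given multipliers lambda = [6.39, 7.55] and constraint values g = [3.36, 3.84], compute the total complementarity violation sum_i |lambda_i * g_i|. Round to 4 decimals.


KKT complementary slackness check:
lambda_1 * g_1 = 6.39 * 3.36 = 21.4704
lambda_2 * g_2 = 7.55 * 3.84 = 28.992
Total violation = 21.4704 + 28.992 = 50.4624


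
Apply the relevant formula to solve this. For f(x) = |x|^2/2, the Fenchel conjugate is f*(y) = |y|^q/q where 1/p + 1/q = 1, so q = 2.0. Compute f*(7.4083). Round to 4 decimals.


The conjugate exponent q satisfies 1/p + 1/q = 1.
p = 2, so q = 2/(2 - 1) = 2.0
|y|^q = 7.4083^2.0 = 54.8829
f*(7.4083) = 54.8829 / 2.0 = 27.4415


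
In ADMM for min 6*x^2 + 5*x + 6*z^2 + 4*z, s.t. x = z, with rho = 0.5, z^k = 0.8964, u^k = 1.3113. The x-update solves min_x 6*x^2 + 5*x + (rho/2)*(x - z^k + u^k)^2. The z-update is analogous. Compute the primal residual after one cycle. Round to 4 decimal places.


ADMM iteration with rho = 0.5, z^k = 0.8964, u^k = 1.3113
Step 1: x-update.
Minimize 6*x^2 + 5*x + (0.5/2)*(x - 0.8964 + 1.3113)^2
FOC: (2*6 + 0.5)*x = -5 + 0.5*(0.8964 - 1.3113)
x^{k+1} = -0.4166
Step 2: z-update.
Minimize 6*z^2 + 4*z + (0.5/2)*(-0.4166 - z + 1.3113)^2
FOC: (2*6 + 0.5)*z = -4 + 0.5*(-0.4166 + 1.3113)
z^{k+1} = -0.2842
Step 3: u-update.
u^{k+1} = 1.3113 - 0.4166 + 0.2842 = 1.1789
Step 4: Primal residual = |-0.4166 + 0.2842| = 0.1324


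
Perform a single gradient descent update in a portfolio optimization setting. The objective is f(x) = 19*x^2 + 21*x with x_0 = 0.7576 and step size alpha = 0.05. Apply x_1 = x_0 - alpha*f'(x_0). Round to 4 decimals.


We compute the gradient at x_0 and apply the update.
f'(x) = 38*x + 21
f'(0.7576) = 38*0.7576 + 21 = 49.7888
x_1 = 0.7576 - 0.05*49.7888 = -1.7318


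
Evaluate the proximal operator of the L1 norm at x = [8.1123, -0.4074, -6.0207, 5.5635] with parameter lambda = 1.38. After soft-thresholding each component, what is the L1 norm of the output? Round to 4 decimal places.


Soft-thresholding with lambda = 1.38:
prox(8.1123) = sign(8.1123)*max(|8.1123| - 1.38, 0) = 6.7323
prox(-0.4074) = sign(-0.4074)*max(|-0.4074| - 1.38, 0) = 0.0
prox(-6.0207) = sign(-6.0207)*max(|-6.0207| - 1.38, 0) = -4.6407
prox(5.5635) = sign(5.5635)*max(|5.5635| - 1.38, 0) = 4.1835
prox(x) = [6.7323, 0.0, -4.6407, 4.1835]
||prox(x)||_1 = 6.7323 + 0.0 + 4.6407 + 4.1835 = 15.5565


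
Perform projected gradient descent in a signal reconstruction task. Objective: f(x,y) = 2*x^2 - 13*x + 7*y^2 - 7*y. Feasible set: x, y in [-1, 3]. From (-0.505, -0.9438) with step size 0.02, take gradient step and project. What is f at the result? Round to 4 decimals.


Step 1: Compute gradient at (-0.505, -0.9438).
grad_x = 2*2*-0.505 - 13 = -15.02
grad_y = 2*7*-0.9438 - 7 = -20.2132
Step 2: Gradient step.
x_raw = -0.505 - 0.02*-15.02 = -0.2046
y_raw = -0.9438 - 0.02*-20.2132 = -0.5395
Step 3: Project onto [-1, 3].
x_proj = clip(-0.2046) = -0.2046
y_proj = clip(-0.5395) = -0.5395
Step 4: Evaluate f.
f(-0.2046, -0.5395) = 8.558


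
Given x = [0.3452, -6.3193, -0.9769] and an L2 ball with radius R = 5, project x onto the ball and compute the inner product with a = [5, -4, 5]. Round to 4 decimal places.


Step 1: Compute ||x|| (intermediates to 6 decimals).
||x|| = sqrt(0.3452^2 + (-6.3193)^2 + (-0.9769)^2) = 6.403675
Step 2: Project.
Since ||x|| > R, scale = R/||x|| = 5/6.403675 = 0.780802, proj(x) = scale * x
proj(x) = [0.269533, -4.934122, -0.762765]
Step 3: Dot product.
a^T * proj(x) = 5*0.269533 - 4*(-4.934122) + 5*(-0.762765) = 17.2703


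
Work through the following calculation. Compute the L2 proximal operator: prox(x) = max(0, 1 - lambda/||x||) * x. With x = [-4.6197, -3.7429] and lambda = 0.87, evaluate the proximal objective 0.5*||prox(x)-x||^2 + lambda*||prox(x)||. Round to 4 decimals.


Step 1: Compute ||x||.
||x|| = 5.9457
Step 2: Compute scaling factor.
scale = max(0, 1 - 0.87/5.9457) = 0.8537
Step 3: prox(x) = [-3.9437, -3.1952]
||prox(x)|| = 5.0757
Step 4: Proximal objective.
0.5*||prox-x||^2 = 0.3785
lambda*||prox|| = 4.4159
Total = 4.7943


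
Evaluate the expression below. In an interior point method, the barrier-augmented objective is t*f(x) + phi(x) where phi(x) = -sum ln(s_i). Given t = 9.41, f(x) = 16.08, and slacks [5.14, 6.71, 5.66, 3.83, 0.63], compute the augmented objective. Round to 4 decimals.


Step 1: Compute log-barrier.
ln values: [1.6371, 1.9036, 1.7334, 1.3429, -0.462]
phi = -(1.6371 + 1.9036 + 1.7334 + 1.3429 - 0.462) = -6.1549
Step 2: Compute augmented objective.
t*f(x) = 9.41*16.08 = 151.3128
Total = 151.3128 - 6.1549 = 145.1579


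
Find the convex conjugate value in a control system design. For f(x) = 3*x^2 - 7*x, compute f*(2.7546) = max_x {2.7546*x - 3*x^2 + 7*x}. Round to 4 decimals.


f*(y) = sup_x {y*x - a*x^2 - b*x} = sup_x {(y-b)*x - a*x^2}
FOC: (y - b) - 2a*x = 0 => x* = (y - b)/(2a)
x* = (2.7546 + 7)/(2*3) = 1.6258
f*(2.7546) = (y-b)^2/(4a) = (2.7546 + 7)^2/(4*3)
= 95.1522/12 = 7.9294


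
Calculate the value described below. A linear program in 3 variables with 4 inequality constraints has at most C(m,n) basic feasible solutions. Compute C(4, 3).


Each vertex corresponds to some choice of n active constraints out of m, so the number of vertices is at most C(m, n) = m! / (n!(m-n)!).
m = 4, n = 3
Numerator: 4 * 3 * 2
Denominator: 3! = 6
C(4, 3) = 4


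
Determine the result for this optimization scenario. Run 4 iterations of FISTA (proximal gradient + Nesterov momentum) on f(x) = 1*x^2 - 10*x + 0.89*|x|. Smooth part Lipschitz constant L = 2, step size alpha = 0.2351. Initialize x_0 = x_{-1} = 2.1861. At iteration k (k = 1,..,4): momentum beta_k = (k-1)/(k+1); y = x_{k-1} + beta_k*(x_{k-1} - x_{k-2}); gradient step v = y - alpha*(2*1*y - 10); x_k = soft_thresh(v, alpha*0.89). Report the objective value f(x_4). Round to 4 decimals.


FISTA on f(x) = 1*x^2 - 10*x + 0.89*|x|
L = 2, alpha = 0.2351
Iteration 1: beta = 0.0, y = 2.1861 + 0.0*(2.1861 - 2.1861) = 2.1861
  grad(y) = -5.6278, v = y - alpha*grad = 3.5092
  prox(v) = soft_thresh(3.5092, 0.2092) = 3.3
Iteration 2: beta = 0.3333, y = 3.3 + 0.3333*(3.3 - 2.1861) = 3.6712
  grad(y) = -2.6575, v = y - alpha*grad = 4.296
  prox(v) = soft_thresh(4.296, 0.2092) = 4.0868
Iteration 3: beta = 0.5, y = 4.0868 + 0.5*(4.0868 - 3.3) = 4.4802
  grad(y) = -1.0396, v = y - alpha*grad = 4.7246
  prox(v) = soft_thresh(4.7246, 0.2092) = 4.5154
Iteration 4: beta = 0.6, y = 4.5154 + 0.6*(4.5154 - 4.0868) = 4.7725
  grad(y) = -0.455, v = y - alpha*grad = 4.8795
  prox(v) = soft_thresh(4.8795, 0.2092) = 4.6702
f(x_4) = 1*4.6702^2 - 10*4.6702 + 0.89*|4.6702| = -20.7347


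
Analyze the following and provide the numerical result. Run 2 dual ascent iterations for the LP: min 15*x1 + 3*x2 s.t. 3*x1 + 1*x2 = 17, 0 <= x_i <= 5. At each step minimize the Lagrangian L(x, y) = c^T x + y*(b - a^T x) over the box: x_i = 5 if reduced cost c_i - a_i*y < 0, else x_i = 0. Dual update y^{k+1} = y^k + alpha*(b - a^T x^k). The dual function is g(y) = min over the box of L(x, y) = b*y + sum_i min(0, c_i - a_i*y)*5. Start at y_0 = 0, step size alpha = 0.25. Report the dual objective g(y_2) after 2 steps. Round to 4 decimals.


Dual ascent for LP: min 15*x1 + 3*x2, 3*x1 + 1*x2 = 17, 0 <= x_i <= 5
Step 1: y^k = 0.0, reduced costs: (15.0, 3.0)
  x^k = (0.0, 0.0), subgradient = b - a^T x = 17.0
  y^{k+1} = 0.0 + 0.25*17.0 = 4.25
Step 2: y^k = 4.25, reduced costs: (2.25, -1.25)
  x^k = (0.0, 5.0), subgradient = b - a^T x = 12.0
  y^{k+1} = 4.25 + 0.25*12.0 = 7.25
Dual objective at y_2 = 7.25: reduced costs (-6.75, -4.25), box minimizer x = (5.0, 5.0)
g(y_2) = b*y + (c1 - a1*y)*x1 + (c2 - a2*y)*x2 = 17*7.25 + (-6.75)*5.0 + (-4.25)*5.0 = 123.25 - 33.75 - 21.25 = 68.25


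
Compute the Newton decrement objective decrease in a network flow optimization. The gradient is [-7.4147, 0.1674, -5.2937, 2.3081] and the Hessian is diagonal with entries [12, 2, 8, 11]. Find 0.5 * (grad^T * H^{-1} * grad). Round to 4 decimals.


Step 1: H is diagonal, so H^(-1) * g = [-0.6179, 0.0837, -0.6617, 0.2098].
Step 2: g^T H^(-1) g = sum_i g_i^2 / H_ii
  = (-7.4147)^2/12 + (0.1674)^2/2 + (-5.2937)^2/8 + (2.3081)^2/11
  = 4.5815 + 0.014 + 3.5029 + 0.4843 = 8.5827
Step 3: Objective decrease = 0.5 * g^T H^(-1) g = 4.2914


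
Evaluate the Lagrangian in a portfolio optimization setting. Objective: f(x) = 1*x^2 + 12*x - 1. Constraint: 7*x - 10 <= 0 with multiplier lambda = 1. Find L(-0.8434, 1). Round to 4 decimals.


Step 1: Evaluate f(x).
f(-0.8434) = 1*(-0.8434)^2 + 12*(-0.8434) - 1 = -10.4095
Step 2: Evaluate g(x).
g(-0.8434) = 7*-0.8434 - 10 = -15.9038
Step 3: Compute Lagrangian.
L = -10.4095 + 1*-15.9038 = -26.3133


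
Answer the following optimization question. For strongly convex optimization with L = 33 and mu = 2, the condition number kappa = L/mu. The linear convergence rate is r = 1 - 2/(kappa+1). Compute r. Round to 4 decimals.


Step 1: Compute the condition number.
kappa = L/mu = 33/2 = 16.5
Step 2: Compute the convergence rate.
r = 1 - 2/(kappa + 1) = 1 - 2*mu/(L + mu) = (L - mu)/(L + mu) = 31/35 = 0.8857


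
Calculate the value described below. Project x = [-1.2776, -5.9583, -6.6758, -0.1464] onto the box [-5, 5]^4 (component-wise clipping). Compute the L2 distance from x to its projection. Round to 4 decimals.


Project each component onto [-5, 5].
clip(-1.2776) = -1.2776, clip(-5.9583) = -5.0, clip(-6.6758) = -5.0, clip(-0.1464) = -0.1464
Projection = [-1.2776, -5.0, -5.0, -0.1464]
Squared diffs: [0.0, 0.9183, 2.8083, 0.0]
Distance = sqrt(3.7266) = 1.9305


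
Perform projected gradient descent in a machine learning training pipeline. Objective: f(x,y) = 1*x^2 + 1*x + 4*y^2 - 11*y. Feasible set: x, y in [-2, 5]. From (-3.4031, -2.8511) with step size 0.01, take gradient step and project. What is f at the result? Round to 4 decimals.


Step 1: Compute gradient at (-3.4031, -2.8511).
grad_x = 2*1*-3.4031 + 1 = -5.8062
grad_y = 2*4*-2.8511 - 11 = -33.8088
Step 2: Gradient step.
x_raw = -3.4031 - 0.01*-5.8062 = -3.345
y_raw = -2.8511 - 0.01*-33.8088 = -2.513
Step 3: Project onto [-2, 5].
x_proj = clip(-3.345) = -2.0
y_proj = clip(-2.513) = -2.0
Step 4: Evaluate f.
f(-2.0, -2.0) = 40.0


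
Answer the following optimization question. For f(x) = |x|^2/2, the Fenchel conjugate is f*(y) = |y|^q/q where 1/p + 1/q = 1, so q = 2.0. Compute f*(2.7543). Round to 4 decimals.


The conjugate exponent q satisfies 1/p + 1/q = 1.
p = 2, so q = 2/(2 - 1) = 2.0
|y|^q = 2.7543^2.0 = 7.5862
f*(2.7543) = 7.5862 / 2.0 = 3.7931


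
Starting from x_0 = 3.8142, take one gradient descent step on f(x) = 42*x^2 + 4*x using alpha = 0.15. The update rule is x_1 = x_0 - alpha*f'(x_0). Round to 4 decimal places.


We compute the gradient at x_0 and apply the update.
f'(x) = 84*x + 4
f'(3.8142) = 84*3.8142 + 4 = 324.3928
x_1 = 3.8142 - 0.15*324.3928 = -44.8447


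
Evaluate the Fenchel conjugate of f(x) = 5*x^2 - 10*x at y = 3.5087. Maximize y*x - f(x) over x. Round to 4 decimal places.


f*(y) = sup_x {y*x - a*x^2 - b*x} = sup_x {(y-b)*x - a*x^2}
FOC: (y - b) - 2a*x = 0 => x* = (y - b)/(2a)
x* = (3.5087 + 10)/(2*5) = 1.3509
f*(3.5087) = (y-b)^2/(4a) = (3.5087 + 10)^2/(4*5)
= 182.485/20 = 9.1242


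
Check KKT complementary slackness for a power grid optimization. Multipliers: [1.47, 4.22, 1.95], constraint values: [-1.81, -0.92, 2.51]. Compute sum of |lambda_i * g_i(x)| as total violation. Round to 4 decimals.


KKT complementary slackness check:
lambda_1 * g_1 = 1.47 * -1.81 = -2.6607
lambda_2 * g_2 = 4.22 * -0.92 = -3.8824
lambda_3 * g_3 = 1.95 * 2.51 = 4.8945
Total violation = 2.6607 + 3.8824 + 4.8945 = 11.4376


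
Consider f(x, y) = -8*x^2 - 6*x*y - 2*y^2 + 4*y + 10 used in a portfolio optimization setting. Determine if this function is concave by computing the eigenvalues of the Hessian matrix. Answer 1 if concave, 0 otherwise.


The Hessian of f(x,y) = -8*x^2 - 6*x*y - 2*y^2 + 4*y + 10 is:
H = [[-16, -6], [-6, -4]]
Trace = -16 - 4 = -20
Determinant = -16*-4 - (-6)^2 = 28
Discriminant = (-20)^2 - 4*28 = 288.0
Eigenvalues: lambda_1 = -18.4853, lambda_2 = -1.5147
The function is concave.

1


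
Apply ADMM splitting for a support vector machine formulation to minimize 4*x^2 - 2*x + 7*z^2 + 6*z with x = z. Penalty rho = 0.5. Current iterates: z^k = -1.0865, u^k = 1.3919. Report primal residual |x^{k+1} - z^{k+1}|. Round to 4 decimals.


ADMM iteration with rho = 0.5, z^k = -1.0865, u^k = 1.3919
Step 1: x-update.
Minimize 4*x^2 - 2*x + (0.5/2)*(x + 1.0865 + 1.3919)^2
FOC: (2*4 + 0.5)*x = 2 + 0.5*(-1.0865 - 1.3919)
x^{k+1} = 0.0895
Step 2: z-update.
Minimize 7*z^2 + 6*z + (0.5/2)*(0.0895 - z + 1.3919)^2
FOC: (2*7 + 0.5)*z = -6 + 0.5*(0.0895 + 1.3919)
z^{k+1} = -0.3627
Step 3: u-update.
u^{k+1} = 1.3919 + 0.0895 + 0.3627 = 1.8441
Step 4: Primal residual = |0.0895 + 0.3627| = 0.4522


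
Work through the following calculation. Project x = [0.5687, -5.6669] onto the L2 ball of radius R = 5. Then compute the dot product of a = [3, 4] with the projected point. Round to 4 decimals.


Step 1: Compute ||x|| (intermediates to 6 decimals).
||x|| = sqrt(0.5687^2 + (-5.6669)^2) = 5.695364
Step 2: Project.
Since ||x|| > R, scale = R/||x|| = 5/5.695364 = 0.877907, proj(x) = scale * x
proj(x) = [0.499266, -4.975011]
Step 3: Dot product.
a^T * proj(x) = 3*0.499266 + 4*(-4.975011) = -18.4022


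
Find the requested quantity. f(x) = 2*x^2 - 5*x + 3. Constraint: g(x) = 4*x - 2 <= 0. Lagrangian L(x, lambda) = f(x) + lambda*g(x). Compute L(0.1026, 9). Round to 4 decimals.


Step 1: Evaluate f(x).
f(0.1026) = 2*0.1026^2 - 5*0.1026 + 3 = 2.5081
Step 2: Evaluate g(x).
g(0.1026) = 4*0.1026 - 2 = -1.5896
Step 3: Compute Lagrangian.
L = 2.5081 + 9*-1.5896 = -11.7983


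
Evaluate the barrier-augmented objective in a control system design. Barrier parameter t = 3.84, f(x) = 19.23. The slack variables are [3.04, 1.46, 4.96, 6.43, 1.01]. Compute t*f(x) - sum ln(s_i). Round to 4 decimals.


Step 1: Compute log-barrier.
ln values: [1.1119, 0.3784, 1.6014, 1.861, 0.01]
phi = -(1.1119 + 0.3784 + 1.6014 + 1.861 + 0.01) = -4.9626
Step 2: Compute augmented objective.
t*f(x) = 3.84*19.23 = 73.8432
Total = 73.8432 - 4.9626 = 68.8806


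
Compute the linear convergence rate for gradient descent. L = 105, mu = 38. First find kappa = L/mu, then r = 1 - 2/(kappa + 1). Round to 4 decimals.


Step 1: Compute the condition number.
kappa = L/mu = 105/38 = 2.7632
Step 2: Compute the convergence rate.
r = 1 - 2/(kappa + 1) = 1 - 2*mu/(L + mu) = (L - mu)/(L + mu) = 67/143 = 0.4685


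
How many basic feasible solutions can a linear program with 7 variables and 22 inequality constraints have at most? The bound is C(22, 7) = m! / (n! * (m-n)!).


Each vertex corresponds to some choice of n active constraints out of m, so the number of vertices is at most C(m, n) = m! / (n!(m-n)!).
m = 22, n = 7
Numerator: 22 * 21 * 20 * 19 * 18 * 17 * 16
Denominator: 7! = 5040
C(22, 7) = 170544


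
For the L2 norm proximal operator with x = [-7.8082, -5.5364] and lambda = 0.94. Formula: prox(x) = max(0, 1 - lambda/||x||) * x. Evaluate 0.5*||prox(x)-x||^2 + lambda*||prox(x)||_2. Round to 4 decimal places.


Step 1: Compute ||x||.
||x|| = 9.5718
Step 2: Compute scaling factor.
scale = max(0, 1 - 0.94/9.5718) = 0.9018
Step 3: prox(x) = [-7.0414, -4.9927]
||prox(x)|| = 8.6318
Step 4: Proximal objective.
0.5*||prox-x||^2 = 0.4418
lambda*||prox|| = 8.1139
Total = 8.5557


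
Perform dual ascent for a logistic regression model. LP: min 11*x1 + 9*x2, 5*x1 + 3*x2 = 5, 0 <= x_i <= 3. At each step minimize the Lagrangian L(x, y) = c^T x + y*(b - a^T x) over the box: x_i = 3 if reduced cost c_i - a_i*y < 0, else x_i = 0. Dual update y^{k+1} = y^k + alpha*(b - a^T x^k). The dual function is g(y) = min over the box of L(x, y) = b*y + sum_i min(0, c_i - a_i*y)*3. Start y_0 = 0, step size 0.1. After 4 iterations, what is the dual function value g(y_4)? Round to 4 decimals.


Dual ascent for LP: min 11*x1 + 9*x2, 5*x1 + 3*x2 = 5, 0 <= x_i <= 3
Step 1: y^k = 0.0, reduced costs: (11.0, 9.0)
  x^k = (0.0, 0.0), subgradient = b - a^T x = 5.0
  y^{k+1} = 0.0 + 0.1*5.0 = 0.5
Step 2: y^k = 0.5, reduced costs: (8.5, 7.5)
  x^k = (0.0, 0.0), subgradient = b - a^T x = 5.0
  y^{k+1} = 0.5 + 0.1*5.0 = 1.0
Step 3: y^k = 1.0, reduced costs: (6.0, 6.0)
  x^k = (0.0, 0.0), subgradient = b - a^T x = 5.0
  y^{k+1} = 1.0 + 0.1*5.0 = 1.5
Step 4: y^k = 1.5, reduced costs: (3.5, 4.5)
  x^k = (0.0, 0.0), subgradient = b - a^T x = 5.0
  y^{k+1} = 1.5 + 0.1*5.0 = 2.0
Dual objective at y_4 = 2.0: reduced costs (1.0, 3.0), box minimizer x = (0.0, 0.0)
g(y_4) = b*y + (c1 - a1*y)*x1 + (c2 - a2*y)*x2 = 5*2.0 + 1.0*0.0 + 3.0*0.0 = 10.0 + 0.0 + 0.0 = 10.0


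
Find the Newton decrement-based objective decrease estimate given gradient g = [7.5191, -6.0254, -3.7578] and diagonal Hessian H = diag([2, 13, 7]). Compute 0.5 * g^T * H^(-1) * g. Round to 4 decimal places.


Step 1: H is diagonal, so H^(-1) * g = [3.7596, -0.4635, -0.5368].
Step 2: g^T H^(-1) g = sum_i g_i^2 / H_ii
  = (7.5191)^2/2 + (-6.0254)^2/13 + (-3.7578)^2/7
  = 28.2684 + 2.7927 + 2.0173 = 33.0785
Step 3: Objective decrease = 0.5 * g^T H^(-1) g = 16.5392


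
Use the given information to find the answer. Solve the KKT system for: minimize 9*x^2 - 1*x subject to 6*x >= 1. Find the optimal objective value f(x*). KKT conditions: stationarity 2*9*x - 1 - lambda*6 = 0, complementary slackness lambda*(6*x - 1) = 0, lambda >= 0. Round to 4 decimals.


Step 1: Try lambda = 0 (constraint inactive).
x_unc = 1/(2*9) = 0.0556
Check: 6*0.0556 = 0.3336 < 1 -- violated!
Step 2: Constraint must be active: 6*x = 1
x* = 1/6 = 0.1667 (rounded; the exact value 1/6 is used below)
lambda = (2*9*(1/6) - 1)/6 = 0.3333
Step 3: Compute optimal value.
f(x*) = 9*(1/6)^2 - 1*(1/6) = 0.0833


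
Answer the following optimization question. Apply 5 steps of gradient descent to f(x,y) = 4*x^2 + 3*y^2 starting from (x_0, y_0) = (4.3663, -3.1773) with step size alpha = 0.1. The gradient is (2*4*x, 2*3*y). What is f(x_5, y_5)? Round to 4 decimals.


Gradient descent on f(x,y) = 4*x^2 + 3*y^2.
Starting point: (4.3663, -3.1773), alpha = 0.1
Step 1: grad_x = 2*4*4.3663 = 34.9304, grad_y = 2*3*-3.1773 = -19.0638
  x_1 = 4.3663 - 0.1*34.9304 = 0.8733
  y_1 = -3.1773 - 0.1*-19.0638 = -1.2709
Step 2: grad_x = 2*4*0.8733 = 6.9861, grad_y = 2*3*-1.2709 = -7.6255
  x_2 = 0.8733 - 0.1*6.9861 = 0.1747
  y_2 = -1.2709 - 0.1*-7.6255 = -0.5084
Step 3: grad_x = 2*4*0.1747 = 1.3972, grad_y = 2*3*-0.5084 = -3.0502
  x_3 = 0.1747 - 0.1*1.3972 = 0.0349
  y_3 = -0.5084 - 0.1*-3.0502 = -0.2033
Step 4: grad_x = 2*4*0.0349 = 0.2794, grad_y = 2*3*-0.2033 = -1.2201
  x_4 = 0.0349 - 0.1*0.2794 = 0.007
  y_4 = -0.2033 - 0.1*-1.2201 = -0.0813
Step 5: grad_x = 2*4*0.007 = 0.0559, grad_y = 2*3*-0.0813 = -0.488
  x_5 = 0.007 - 0.1*0.0559 = 0.0014
  y_5 = -0.0813 - 0.1*-0.488 = -0.0325
f(0.0014, -0.0325) = 4*0.0014^2 + 3*(-0.0325)^2 = 0.0032


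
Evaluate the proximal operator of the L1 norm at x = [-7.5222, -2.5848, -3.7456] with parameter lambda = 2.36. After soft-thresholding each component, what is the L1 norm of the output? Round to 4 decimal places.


Soft-thresholding with lambda = 2.36:
prox(-7.5222) = sign(-7.5222)*max(|-7.5222| - 2.36, 0) = -5.1622
prox(-2.5848) = sign(-2.5848)*max(|-2.5848| - 2.36, 0) = -0.2248
prox(-3.7456) = sign(-3.7456)*max(|-3.7456| - 2.36, 0) = -1.3856
prox(x) = [-5.1622, -0.2248, -1.3856]
||prox(x)||_1 = 5.1622 + 0.2248 + 1.3856 = 6.7726


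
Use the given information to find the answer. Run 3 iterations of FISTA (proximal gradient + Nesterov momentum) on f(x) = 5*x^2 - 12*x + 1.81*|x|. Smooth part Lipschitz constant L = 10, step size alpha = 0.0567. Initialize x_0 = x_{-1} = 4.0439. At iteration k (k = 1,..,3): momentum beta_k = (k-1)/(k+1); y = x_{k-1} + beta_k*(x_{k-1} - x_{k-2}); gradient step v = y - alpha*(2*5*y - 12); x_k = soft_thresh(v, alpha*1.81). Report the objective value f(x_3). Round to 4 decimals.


FISTA on f(x) = 5*x^2 - 12*x + 1.81*|x|
L = 10, alpha = 0.0567
Iteration 1: beta = 0.0, y = 4.0439 + 0.0*(4.0439 - 4.0439) = 4.0439
  grad(y) = 28.439, v = y - alpha*grad = 2.4314
  prox(v) = soft_thresh(2.4314, 0.1026) = 2.3288
Iteration 2: beta = 0.3333, y = 2.3288 + 0.3333*(2.3288 - 4.0439) = 1.7571
  grad(y) = 5.5708, v = y - alpha*grad = 1.4412
  prox(v) = soft_thresh(1.4412, 0.1026) = 1.3386
Iteration 3: beta = 0.5, y = 1.3386 + 0.5*(1.3386 - 2.3288) = 0.8435
  grad(y) = -3.5651, v = y - alpha*grad = 1.0456
  prox(v) = soft_thresh(1.0456, 0.1026) = 0.943
f(x_3) = 5*0.943^2 - 12*0.943 + 1.81*|0.943| = -5.1629


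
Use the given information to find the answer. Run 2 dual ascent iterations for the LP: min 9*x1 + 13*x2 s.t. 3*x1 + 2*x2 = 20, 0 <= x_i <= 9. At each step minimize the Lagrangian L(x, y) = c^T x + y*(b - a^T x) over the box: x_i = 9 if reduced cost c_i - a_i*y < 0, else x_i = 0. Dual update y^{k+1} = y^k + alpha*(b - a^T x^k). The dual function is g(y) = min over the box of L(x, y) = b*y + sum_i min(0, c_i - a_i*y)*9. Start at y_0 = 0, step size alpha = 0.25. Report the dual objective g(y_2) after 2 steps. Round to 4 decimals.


Dual ascent for LP: min 9*x1 + 13*x2, 3*x1 + 2*x2 = 20, 0 <= x_i <= 9
Step 1: y^k = 0.0, reduced costs: (9.0, 13.0)
  x^k = (0.0, 0.0), subgradient = b - a^T x = 20.0
  y^{k+1} = 0.0 + 0.25*20.0 = 5.0
Step 2: y^k = 5.0, reduced costs: (-6.0, 3.0)
  x^k = (9.0, 0.0), subgradient = b - a^T x = -7.0
  y^{k+1} = 5.0 + 0.25*-7.0 = 3.25
Dual objective at y_2 = 3.25: reduced costs (-0.75, 6.5), box minimizer x = (9.0, 0.0)
g(y_2) = b*y + (c1 - a1*y)*x1 + (c2 - a2*y)*x2 = 20*3.25 + (-0.75)*9.0 + 6.5*0.0 = 65.0 - 6.75 + 0.0 = 58.25


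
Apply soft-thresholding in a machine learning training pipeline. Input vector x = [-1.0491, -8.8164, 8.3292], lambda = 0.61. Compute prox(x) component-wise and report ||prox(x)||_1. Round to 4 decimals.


Soft-thresholding with lambda = 0.61:
prox(-1.0491) = sign(-1.0491)*max(|-1.0491| - 0.61, 0) = -0.4391
prox(-8.8164) = sign(-8.8164)*max(|-8.8164| - 0.61, 0) = -8.2064
prox(8.3292) = sign(8.3292)*max(|8.3292| - 0.61, 0) = 7.7192
prox(x) = [-0.4391, -8.2064, 7.7192]
||prox(x)||_1 = 0.4391 + 8.2064 + 7.7192 = 16.3647


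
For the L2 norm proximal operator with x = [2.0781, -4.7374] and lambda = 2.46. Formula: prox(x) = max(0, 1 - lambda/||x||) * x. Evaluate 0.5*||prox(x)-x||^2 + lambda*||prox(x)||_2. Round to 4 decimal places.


Step 1: Compute ||x||.
||x|| = 5.1731
Step 2: Compute scaling factor.
scale = max(0, 1 - 2.46/5.1731) = 0.5245
Step 3: prox(x) = [1.0899, -2.4846]
||prox(x)|| = 2.7131
Step 4: Proximal objective.
0.5*||prox-x||^2 = 3.0258
lambda*||prox|| = 6.6742
Total = 9.7001


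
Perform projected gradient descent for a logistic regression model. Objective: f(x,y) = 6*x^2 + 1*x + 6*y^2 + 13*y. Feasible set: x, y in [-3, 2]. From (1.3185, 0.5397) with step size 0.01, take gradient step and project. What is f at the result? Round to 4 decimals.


Step 1: Compute gradient at (1.3185, 0.5397).
grad_x = 2*6*1.3185 + 1 = 16.822
grad_y = 2*6*0.5397 + 13 = 19.4764
Step 2: Gradient step.
x_raw = 1.3185 - 0.01*16.822 = 1.1503
y_raw = 0.5397 - 0.01*19.4764 = 0.3449
Step 3: Project onto [-3, 2].
x_proj = clip(1.1503) = 1.1503
y_proj = clip(0.3449) = 0.3449
Step 4: Evaluate f.
f(1.1503, 0.3449) = 14.2872


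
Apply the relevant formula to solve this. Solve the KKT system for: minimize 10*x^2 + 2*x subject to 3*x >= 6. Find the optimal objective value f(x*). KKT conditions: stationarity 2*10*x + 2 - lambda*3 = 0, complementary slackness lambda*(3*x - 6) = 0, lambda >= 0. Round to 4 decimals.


Step 1: Try lambda = 0 (constraint inactive).
x_unc = -2/(2*10) = -0.1
Check: 3*-0.1 = -0.3 < 6 -- violated!
Step 2: Constraint must be active: 3*x = 6
x* = 6/3 = 2.0
lambda = (2*10*2.0 + 2)/3 = 14.0
Step 3: Compute optimal value.
f(x*) = 10*2.0^2 + 2*2.0 = 44.0


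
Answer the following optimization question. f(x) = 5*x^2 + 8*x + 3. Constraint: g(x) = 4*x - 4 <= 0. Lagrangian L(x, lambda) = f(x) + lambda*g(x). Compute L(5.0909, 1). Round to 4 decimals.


Step 1: Evaluate f(x).
f(5.0909) = 5*5.0909^2 + 8*5.0909 + 3 = 173.3135
Step 2: Evaluate g(x).
g(5.0909) = 4*5.0909 - 4 = 16.3636
Step 3: Compute Lagrangian.
L = 173.3135 + 1*16.3636 = 189.6771


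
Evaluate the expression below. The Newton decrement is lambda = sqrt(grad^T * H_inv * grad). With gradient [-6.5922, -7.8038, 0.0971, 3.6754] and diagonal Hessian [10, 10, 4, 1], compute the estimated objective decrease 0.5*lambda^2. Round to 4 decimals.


Step 1: H is diagonal, so H^(-1) * g = [-0.6592, -0.7804, 0.0243, 3.6754].
Step 2: g^T H^(-1) g = sum_i g_i^2 / H_ii
  = (-6.5922)^2/10 + (-7.8038)^2/10 + (0.0971)^2/4 + (3.6754)^2/1
  = 4.3457 + 6.0899 + 0.0024 + 13.5086 = 23.9466
Step 3: Objective decrease = 0.5 * g^T H^(-1) g = 11.9733


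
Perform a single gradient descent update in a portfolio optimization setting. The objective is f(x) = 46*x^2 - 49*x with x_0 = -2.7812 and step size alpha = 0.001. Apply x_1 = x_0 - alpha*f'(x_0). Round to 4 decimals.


We compute the gradient at x_0 and apply the update.
f'(x) = 92*x - 49
f'(-2.7812) = 92*-2.7812 - 49 = -304.8704
x_1 = -2.7812 - 0.001*-304.8704 = -2.4763


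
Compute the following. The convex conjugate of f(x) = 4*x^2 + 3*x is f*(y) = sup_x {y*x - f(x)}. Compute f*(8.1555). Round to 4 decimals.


f*(y) = sup_x {y*x - a*x^2 - b*x} = sup_x {(y-b)*x - a*x^2}
FOC: (y - b) - 2a*x = 0 => x* = (y - b)/(2a)
x* = (8.1555 - 3)/(2*4) = 0.6444
f*(8.1555) = (y-b)^2/(4a) = (8.1555 - 3)^2/(4*4)
= 26.5792/16 = 1.6612


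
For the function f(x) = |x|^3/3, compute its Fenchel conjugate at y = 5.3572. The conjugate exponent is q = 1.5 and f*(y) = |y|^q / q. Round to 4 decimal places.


The conjugate exponent q satisfies 1/p + 1/q = 1.
p = 3, so q = 3/(3 - 1) = 1.5
|y|^q = 5.3572^1.5 = 12.3996
f*(5.3572) = 12.3996 / 1.5 = 8.2664


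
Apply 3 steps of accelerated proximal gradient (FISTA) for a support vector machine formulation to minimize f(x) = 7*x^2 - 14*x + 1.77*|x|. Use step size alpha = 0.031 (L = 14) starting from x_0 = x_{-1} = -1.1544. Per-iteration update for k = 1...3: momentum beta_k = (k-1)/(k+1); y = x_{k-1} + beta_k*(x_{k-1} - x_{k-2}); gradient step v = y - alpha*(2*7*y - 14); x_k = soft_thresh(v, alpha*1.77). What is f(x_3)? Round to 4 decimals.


FISTA on f(x) = 7*x^2 - 14*x + 1.77*|x|
L = 14, alpha = 0.031
Iteration 1: beta = 0.0, y = -1.1544 + 0.0*(-1.1544 + 1.1544) = -1.1544
  grad(y) = -30.1616, v = y - alpha*grad = -0.2194
  prox(v) = soft_thresh(-0.2194, 0.0549) = -0.1645
Iteration 2: beta = 0.3333, y = -0.1645 + 0.3333*(-0.1645 + 1.1544) = 0.1654
  grad(y) = -11.6838, v = y - alpha*grad = 0.5276
  prox(v) = soft_thresh(0.5276, 0.0549) = 0.4728
Iteration 3: beta = 0.5, y = 0.4728 + 0.5*(0.4728 + 0.1645) = 0.7914
  grad(y) = -2.9202, v = y - alpha*grad = 0.8819
  prox(v) = soft_thresh(0.8819, 0.0549) = 0.8271
f(x_3) = 7*0.8271^2 - 14*0.8271 + 1.77*|0.8271| = -5.3268


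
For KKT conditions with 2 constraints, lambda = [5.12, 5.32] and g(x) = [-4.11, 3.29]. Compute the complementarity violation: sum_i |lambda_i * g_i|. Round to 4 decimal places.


KKT complementary slackness check:
lambda_1 * g_1 = 5.12 * -4.11 = -21.0432
lambda_2 * g_2 = 5.32 * 3.29 = 17.5028
Total violation = 21.0432 + 17.5028 = 38.546


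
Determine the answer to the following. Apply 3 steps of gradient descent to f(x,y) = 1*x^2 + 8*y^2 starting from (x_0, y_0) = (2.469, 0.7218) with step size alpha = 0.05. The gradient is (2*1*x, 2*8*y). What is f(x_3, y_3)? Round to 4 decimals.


Gradient descent on f(x,y) = 1*x^2 + 8*y^2.
Starting point: (2.469, 0.7218), alpha = 0.05
Step 1: grad_x = 2*1*2.469 = 4.938, grad_y = 2*8*0.7218 = 11.5488
  x_1 = 2.469 - 0.05*4.938 = 2.2221
  y_1 = 0.7218 - 0.05*11.5488 = 0.1444
Step 2: grad_x = 2*1*2.2221 = 4.4442, grad_y = 2*8*0.1444 = 2.3098
  x_2 = 2.2221 - 0.05*4.4442 = 1.9999
  y_2 = 0.1444 - 0.05*2.3098 = 0.0289
Step 3: grad_x = 2*1*1.9999 = 3.9998, grad_y = 2*8*0.0289 = 0.462
  x_3 = 1.9999 - 0.05*3.9998 = 1.7999
  y_3 = 0.0289 - 0.05*0.462 = 0.0058
f(1.7999, 0.0058) = 1*1.7999^2 + 8*0.0058^2 = 3.2399


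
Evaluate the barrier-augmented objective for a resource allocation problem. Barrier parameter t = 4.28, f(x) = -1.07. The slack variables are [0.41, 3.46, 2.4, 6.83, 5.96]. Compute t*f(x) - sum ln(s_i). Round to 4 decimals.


Step 1: Compute log-barrier.
ln values: [-0.8916, 1.2413, 0.8755, 1.9213, 1.7851]
phi = -(-0.8916 + 1.2413 + 0.8755 + 1.9213 + 1.7851) = -4.9315
Step 2: Compute augmented objective.
t*f(x) = 4.28*-1.07 = -4.5796
Total = -4.5796 - 4.9315 = -9.5111


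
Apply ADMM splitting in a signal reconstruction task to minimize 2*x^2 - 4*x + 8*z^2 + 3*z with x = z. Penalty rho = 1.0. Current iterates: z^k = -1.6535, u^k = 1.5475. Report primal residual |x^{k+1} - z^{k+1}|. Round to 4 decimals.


ADMM iteration with rho = 1.0, z^k = -1.6535, u^k = 1.5475
Step 1: x-update.
Minimize 2*x^2 - 4*x + (1.0/2)*(x + 1.6535 + 1.5475)^2
FOC: (2*2 + 1.0)*x = 4 + 1.0*(-1.6535 - 1.5475)
x^{k+1} = 0.1598
Step 2: z-update.
Minimize 8*z^2 + 3*z + (1.0/2)*(0.1598 - z + 1.5475)^2
FOC: (2*8 + 1.0)*z = -3 + 1.0*(0.1598 + 1.5475)
z^{k+1} = -0.076
Step 3: u-update.
u^{k+1} = 1.5475 + 0.1598 + 0.076 = 1.7833
Step 4: Primal residual = |0.1598 + 0.076| = 0.2358


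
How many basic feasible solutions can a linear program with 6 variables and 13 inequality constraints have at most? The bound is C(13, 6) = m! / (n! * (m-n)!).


Each vertex corresponds to some choice of n active constraints out of m, so the number of vertices is at most C(m, n) = m! / (n!(m-n)!).
m = 13, n = 6
Numerator: 13 * 12 * 11 * 10 * 9 * 8
Denominator: 6! = 720
C(13, 6) = 1716


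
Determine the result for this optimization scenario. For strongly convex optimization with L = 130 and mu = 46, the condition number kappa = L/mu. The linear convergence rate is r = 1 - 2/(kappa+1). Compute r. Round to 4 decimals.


Step 1: Compute the condition number.
kappa = L/mu = 130/46 = 2.8261
Step 2: Compute the convergence rate.
r = 1 - 2/(kappa + 1) = 1 - 2*mu/(L + mu) = (L - mu)/(L + mu) = 84/176 = 0.4773


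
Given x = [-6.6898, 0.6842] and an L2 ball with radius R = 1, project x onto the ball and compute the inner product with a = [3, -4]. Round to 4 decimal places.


Step 1: Compute ||x|| (intermediates to 6 decimals).
||x|| = sqrt((-6.6898)^2 + 0.6842^2) = 6.724697
Step 2: Project.
Since ||x|| > R, scale = R/||x|| = 1/6.724697 = 0.148706, proj(x) = scale * x
proj(x) = [-0.994813, 0.101745]
Step 3: Dot product.
a^T * proj(x) = 3*(-0.994813) - 4*0.101745 = -3.3914


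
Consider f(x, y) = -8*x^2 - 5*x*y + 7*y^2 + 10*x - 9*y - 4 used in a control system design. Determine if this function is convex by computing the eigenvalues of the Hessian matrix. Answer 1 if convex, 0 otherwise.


The Hessian of f(x,y) = -8*x^2 - 5*x*y + 7*y^2 + 10*x - 9*y - 4 is:
H = [[-16, -5], [-5, 14]]
Trace = -16 + 14 = -2
Determinant = -16*14 - (-5)^2 = -249
Discriminant = (-2)^2 - 4*-249 = 1000.0
Eigenvalues: lambda_1 = -16.8114, lambda_2 = 14.8114
The function is not convex.

0


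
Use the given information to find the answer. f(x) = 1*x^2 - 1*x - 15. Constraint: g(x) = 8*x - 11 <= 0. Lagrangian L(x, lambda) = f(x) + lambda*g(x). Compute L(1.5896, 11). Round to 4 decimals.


Step 1: Evaluate f(x).
f(1.5896) = 1*1.5896^2 - 1*1.5896 - 15 = -14.0628
Step 2: Evaluate g(x).
g(1.5896) = 8*1.5896 - 11 = 1.7168
Step 3: Compute Lagrangian.
L = -14.0628 + 11*1.7168 = 4.822


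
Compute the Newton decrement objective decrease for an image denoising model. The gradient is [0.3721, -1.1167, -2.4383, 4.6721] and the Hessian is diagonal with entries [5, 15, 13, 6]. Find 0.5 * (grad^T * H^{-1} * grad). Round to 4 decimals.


Step 1: H is diagonal, so H^(-1) * g = [0.0744, -0.0744, -0.1876, 0.7787].
Step 2: g^T H^(-1) g = sum_i g_i^2 / H_ii
  = (0.3721)^2/5 + (-1.1167)^2/15 + (-2.4383)^2/13 + (4.6721)^2/6
  = 0.0277 + 0.0831 + 0.4573 + 3.6381 = 4.2062
Step 3: Objective decrease = 0.5 * g^T H^(-1) g = 2.1031


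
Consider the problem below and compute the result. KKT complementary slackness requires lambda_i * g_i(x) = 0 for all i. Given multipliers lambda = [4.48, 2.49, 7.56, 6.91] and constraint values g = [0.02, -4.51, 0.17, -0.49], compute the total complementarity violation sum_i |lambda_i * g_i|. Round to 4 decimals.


KKT complementary slackness check:
lambda_1 * g_1 = 4.48 * 0.02 = 0.0896
lambda_2 * g_2 = 2.49 * -4.51 = -11.2299
lambda_3 * g_3 = 7.56 * 0.17 = 1.2852
lambda_4 * g_4 = 6.91 * -0.49 = -3.3859
Total violation = 0.0896 + 11.2299 + 1.2852 + 3.3859 = 15.9906


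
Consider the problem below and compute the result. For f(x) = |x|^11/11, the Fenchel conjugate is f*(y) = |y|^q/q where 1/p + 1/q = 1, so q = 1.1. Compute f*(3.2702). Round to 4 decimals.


The conjugate exponent q satisfies 1/p + 1/q = 1.
p = 11, so q = 11/(11 - 1) = 1.1
|y|^q = 3.2702^1.1 = 3.6816
f*(3.2702) = 3.6816 / 1.1 = 3.3469


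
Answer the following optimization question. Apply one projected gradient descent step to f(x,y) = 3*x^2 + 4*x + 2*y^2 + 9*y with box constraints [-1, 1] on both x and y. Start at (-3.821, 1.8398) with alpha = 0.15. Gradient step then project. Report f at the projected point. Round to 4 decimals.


Step 1: Compute gradient at (-3.821, 1.8398).
grad_x = 2*3*-3.821 + 4 = -18.926
grad_y = 2*2*1.8398 + 9 = 16.3592
Step 2: Gradient step.
x_raw = -3.821 - 0.15*-18.926 = -0.9821
y_raw = 1.8398 - 0.15*16.3592 = -0.6141
Step 3: Project onto [-1, 1].
x_proj = clip(-0.9821) = -0.9821
y_proj = clip(-0.6141) = -0.6141
Step 4: Evaluate f.
f(-0.9821, -0.6141) = -5.8074


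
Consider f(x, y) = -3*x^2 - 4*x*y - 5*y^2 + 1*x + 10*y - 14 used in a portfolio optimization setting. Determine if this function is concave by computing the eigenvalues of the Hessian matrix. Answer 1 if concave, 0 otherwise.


The Hessian of f(x,y) = -3*x^2 - 4*x*y - 5*y^2 + 1*x + 10*y - 14 is:
H = [[-6, -4], [-4, -10]]
Trace = -6 - 10 = -16
Determinant = -6*-10 - (-4)^2 = 44
Discriminant = (-16)^2 - 4*44 = 80.0
Eigenvalues: lambda_1 = -12.4721, lambda_2 = -3.5279
The function is concave.

1
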